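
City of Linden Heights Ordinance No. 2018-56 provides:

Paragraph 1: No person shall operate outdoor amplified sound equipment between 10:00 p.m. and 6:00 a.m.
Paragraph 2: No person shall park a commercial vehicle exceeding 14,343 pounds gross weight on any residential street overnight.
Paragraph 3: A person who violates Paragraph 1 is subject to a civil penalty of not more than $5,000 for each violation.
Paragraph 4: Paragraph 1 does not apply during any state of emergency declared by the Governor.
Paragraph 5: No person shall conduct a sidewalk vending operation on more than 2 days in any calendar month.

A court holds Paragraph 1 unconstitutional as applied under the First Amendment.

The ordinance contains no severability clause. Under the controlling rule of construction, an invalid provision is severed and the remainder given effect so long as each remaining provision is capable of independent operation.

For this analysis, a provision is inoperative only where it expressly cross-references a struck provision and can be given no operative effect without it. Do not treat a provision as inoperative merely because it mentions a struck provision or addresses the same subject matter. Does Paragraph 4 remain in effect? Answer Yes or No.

Paragraph 1 is struck. Paragraph 3 operates only by reference to Paragraph 1, so it falls with Paragraph 1. Paragraph 4 has no operative effect of its own apart from Paragraph 1 and is therefore inoperative. With no severability clause, the stated default rule severs what cannot stand and enforces each remaining provision that can operate on its own. The provisions still in force are Paragraph 2 and Paragraph 5. Paragraph 4 is among the inoperative provisions, so the answer is no.

No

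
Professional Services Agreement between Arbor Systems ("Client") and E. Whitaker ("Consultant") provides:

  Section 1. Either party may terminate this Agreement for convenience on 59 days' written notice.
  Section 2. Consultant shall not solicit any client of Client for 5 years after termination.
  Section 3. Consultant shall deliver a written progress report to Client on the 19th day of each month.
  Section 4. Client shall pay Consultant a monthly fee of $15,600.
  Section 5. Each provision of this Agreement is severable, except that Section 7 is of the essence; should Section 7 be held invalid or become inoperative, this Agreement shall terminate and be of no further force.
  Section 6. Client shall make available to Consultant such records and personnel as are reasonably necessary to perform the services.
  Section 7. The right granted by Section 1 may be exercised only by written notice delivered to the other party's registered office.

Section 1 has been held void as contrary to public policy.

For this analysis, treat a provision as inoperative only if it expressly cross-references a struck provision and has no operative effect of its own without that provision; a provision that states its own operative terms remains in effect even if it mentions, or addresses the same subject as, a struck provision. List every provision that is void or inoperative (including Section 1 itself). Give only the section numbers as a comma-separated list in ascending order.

1, 2, 3, 4, 5, 6, 7

Section 1 is struck. The only function of Section 7 is the notice requirement for Section 1, so it cannot stand once Section 1 is removed. Section 5 makes Section 7 an essential term, and Section 7 has been rendered inoperative by the cascade; under Section 5, the entire Agreement is therefore void. No provision of the Agreement survives.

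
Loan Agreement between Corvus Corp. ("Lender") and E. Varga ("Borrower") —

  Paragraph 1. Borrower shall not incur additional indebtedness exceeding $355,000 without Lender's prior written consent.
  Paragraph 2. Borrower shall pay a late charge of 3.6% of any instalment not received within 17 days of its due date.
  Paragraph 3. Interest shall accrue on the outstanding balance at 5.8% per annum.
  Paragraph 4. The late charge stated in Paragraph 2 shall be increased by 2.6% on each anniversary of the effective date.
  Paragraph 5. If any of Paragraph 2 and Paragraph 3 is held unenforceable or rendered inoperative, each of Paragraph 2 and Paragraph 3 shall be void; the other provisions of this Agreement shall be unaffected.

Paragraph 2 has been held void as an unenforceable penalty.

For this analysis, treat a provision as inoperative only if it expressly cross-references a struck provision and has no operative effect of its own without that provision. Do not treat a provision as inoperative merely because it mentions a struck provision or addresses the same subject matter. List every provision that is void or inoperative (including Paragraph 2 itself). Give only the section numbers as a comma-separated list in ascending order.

2, 3, 4

Paragraph 2 is struck. Paragraph 4 operates only by reference to Paragraph 2, so it falls with Paragraph 2. Paragraph 5 declares Paragraph 2 and Paragraph 3 mutually dependent; since one of them has fallen, all of them are of no effect. That brings down Paragraph 3 as well. The remainder continues in force under Paragraph 5. That leaves Paragraph 1 and Paragraph 5 in effect.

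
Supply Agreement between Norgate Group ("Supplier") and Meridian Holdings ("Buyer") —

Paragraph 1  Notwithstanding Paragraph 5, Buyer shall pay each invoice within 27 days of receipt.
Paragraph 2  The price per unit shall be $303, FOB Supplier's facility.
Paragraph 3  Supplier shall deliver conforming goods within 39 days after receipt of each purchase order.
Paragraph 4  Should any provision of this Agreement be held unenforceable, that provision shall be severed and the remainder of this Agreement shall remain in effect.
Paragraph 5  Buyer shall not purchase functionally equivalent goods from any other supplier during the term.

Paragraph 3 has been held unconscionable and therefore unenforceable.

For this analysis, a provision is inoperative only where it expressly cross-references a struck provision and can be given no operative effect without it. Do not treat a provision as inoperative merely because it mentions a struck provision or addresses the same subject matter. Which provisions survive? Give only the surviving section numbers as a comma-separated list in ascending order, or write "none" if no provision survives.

1, 2, 4, 5

Paragraph 3 is struck. No other provision's operative terms depend on Paragraph 3. Paragraph 4 is a severability clause and preserves every provision that can still be given independent effect. That leaves Paragraph 1, Paragraph 2, Paragraph 4, and Paragraph 5 in effect.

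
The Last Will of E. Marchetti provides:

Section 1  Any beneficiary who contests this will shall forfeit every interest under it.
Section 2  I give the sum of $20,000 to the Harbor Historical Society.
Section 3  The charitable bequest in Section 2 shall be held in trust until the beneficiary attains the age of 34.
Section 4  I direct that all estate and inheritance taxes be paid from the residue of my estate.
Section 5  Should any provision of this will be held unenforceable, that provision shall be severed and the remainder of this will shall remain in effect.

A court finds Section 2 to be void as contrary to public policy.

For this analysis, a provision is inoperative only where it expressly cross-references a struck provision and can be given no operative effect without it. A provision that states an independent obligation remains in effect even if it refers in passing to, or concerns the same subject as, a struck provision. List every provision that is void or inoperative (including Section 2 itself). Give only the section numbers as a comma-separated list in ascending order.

2, 3

Section 2 is struck. Section 3 operates only by reference to Section 2, so it falls with Section 2. Under the severability clause in Section 5, the remaining provisions continue in force. The provisions still in force are Section 1, Section 4, and Section 5.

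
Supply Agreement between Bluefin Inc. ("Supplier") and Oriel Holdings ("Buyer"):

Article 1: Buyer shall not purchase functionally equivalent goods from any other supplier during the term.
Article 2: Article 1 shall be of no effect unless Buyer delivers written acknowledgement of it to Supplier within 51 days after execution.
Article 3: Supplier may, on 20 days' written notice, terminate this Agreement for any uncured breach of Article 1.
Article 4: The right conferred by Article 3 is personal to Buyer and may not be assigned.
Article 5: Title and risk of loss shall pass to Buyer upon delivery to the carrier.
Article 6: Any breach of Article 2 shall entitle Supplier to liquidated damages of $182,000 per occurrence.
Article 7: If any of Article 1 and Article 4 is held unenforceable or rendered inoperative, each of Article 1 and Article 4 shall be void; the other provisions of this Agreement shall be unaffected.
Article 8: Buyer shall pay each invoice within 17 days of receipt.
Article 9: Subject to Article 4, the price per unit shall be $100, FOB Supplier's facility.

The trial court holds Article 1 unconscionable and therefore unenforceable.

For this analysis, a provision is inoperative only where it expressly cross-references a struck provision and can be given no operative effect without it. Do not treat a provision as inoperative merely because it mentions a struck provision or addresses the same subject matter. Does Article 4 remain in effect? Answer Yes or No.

Article 1 is struck. Article 2 has no operative effect of its own apart from Article 1 and is therefore inoperative. Article 3 merely fixes the termination right for breach of Article 1; with Article 1 gone it has nothing to operate on and falls away. Article 4 merely fixes the non-assignment of Article 3; with Article 3 gone it has nothing to operate on and falls away. Article 6 operates only by reference to Article 2, so it falls with Article 2. Article 9 mentions Article 4 but its own obligation stands independently of Article 4, so Article 9 is not affected. Article 7 declares Article 1 and Article 4 mutually dependent; since one of them has fallen, all of them are of no effect. The remainder continues in force under Article 7. Article 5, Article 7, Article 8, and Article 9 remain in effect. Article 4 is among the inoperative provisions, so the answer is no.

No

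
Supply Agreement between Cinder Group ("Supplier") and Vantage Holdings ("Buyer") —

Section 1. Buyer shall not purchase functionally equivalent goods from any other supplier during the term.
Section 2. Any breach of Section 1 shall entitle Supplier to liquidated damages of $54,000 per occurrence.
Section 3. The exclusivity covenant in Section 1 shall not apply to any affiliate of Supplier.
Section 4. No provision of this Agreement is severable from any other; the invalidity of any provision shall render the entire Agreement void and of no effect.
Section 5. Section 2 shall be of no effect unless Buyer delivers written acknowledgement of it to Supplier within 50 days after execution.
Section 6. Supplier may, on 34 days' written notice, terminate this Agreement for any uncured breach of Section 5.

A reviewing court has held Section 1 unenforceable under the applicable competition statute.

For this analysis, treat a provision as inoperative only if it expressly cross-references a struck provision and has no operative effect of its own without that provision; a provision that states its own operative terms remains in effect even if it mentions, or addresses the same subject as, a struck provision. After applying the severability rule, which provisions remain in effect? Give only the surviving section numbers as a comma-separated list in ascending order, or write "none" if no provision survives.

none

Section 1 is struck. The whole of Section 2 is the liquidated-damages amount, defined by reference to Section 1, so Section 2 cannot stand once Section 1 is removed. Section 3 has no operative effect of its own apart from Section 1 and is therefore inoperative. The only function of Section 5 is the acknowledgement condition for Section 2, so it cannot stand once Section 2 is removed. The only function of Section 6 is the termination right for breach of Section 5, so it cannot stand once Section 5 is removed. Section 4 provides that the Agreement is not severable, so the invalidity of any one provision voids the entire Agreement. No provision of the Agreement survives.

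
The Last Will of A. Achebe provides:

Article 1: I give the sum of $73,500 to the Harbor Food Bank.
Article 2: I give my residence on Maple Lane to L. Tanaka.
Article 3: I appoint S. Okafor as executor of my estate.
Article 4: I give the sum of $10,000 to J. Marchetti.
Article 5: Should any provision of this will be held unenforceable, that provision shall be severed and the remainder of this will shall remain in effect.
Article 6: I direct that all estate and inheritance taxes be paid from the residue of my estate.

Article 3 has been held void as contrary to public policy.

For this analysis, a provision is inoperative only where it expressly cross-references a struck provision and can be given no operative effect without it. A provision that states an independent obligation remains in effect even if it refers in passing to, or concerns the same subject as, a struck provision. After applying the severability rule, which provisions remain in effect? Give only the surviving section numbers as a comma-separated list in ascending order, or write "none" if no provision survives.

1, 2, 4, 5, 6

Article 3 is struck. Nothing else in the will is defined by reference to Article 3. Under the severability clause in Article 5, the remaining provisions continue in force. The provisions still in force are Article 1, Article 2, Article 4, Article 5, and Article 6.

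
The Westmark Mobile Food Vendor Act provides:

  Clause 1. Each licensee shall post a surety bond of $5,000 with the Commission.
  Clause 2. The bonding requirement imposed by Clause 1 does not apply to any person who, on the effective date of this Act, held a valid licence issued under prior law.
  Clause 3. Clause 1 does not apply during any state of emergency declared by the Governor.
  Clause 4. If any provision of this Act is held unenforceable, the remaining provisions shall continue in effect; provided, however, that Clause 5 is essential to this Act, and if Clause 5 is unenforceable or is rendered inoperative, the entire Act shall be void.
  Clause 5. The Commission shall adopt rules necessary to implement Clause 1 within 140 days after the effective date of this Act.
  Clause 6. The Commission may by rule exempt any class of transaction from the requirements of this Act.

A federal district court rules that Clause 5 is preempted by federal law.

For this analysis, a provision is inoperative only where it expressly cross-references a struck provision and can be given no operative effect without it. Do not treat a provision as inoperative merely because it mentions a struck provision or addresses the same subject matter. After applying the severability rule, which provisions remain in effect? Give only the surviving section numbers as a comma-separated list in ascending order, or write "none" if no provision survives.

none

Clause 5 is struck. Nothing else in the Act is defined by reference to Clause 5. Clause 4 makes Clause 5 an essential term, and Clause 5 is the provision held invalid; under Clause 4, the entire Act is therefore void. No provision of the Act survives.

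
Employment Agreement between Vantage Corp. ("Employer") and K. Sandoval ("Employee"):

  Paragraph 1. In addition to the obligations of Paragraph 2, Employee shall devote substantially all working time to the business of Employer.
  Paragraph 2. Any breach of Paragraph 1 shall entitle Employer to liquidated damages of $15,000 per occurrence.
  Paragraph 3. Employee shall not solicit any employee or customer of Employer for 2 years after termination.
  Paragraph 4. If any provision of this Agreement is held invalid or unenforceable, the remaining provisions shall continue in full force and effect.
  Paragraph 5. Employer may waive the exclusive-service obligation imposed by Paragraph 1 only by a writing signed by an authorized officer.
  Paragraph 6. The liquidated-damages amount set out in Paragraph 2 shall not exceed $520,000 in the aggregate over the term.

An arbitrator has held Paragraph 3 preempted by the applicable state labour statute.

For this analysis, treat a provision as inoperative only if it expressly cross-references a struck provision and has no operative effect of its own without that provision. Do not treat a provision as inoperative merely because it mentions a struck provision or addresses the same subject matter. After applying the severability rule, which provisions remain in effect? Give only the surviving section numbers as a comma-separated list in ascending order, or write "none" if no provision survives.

1, 2, 4, 5, 6

Paragraph 3 is struck. No other provision's operative terms depend on Paragraph 3. Paragraph 4 is a severability clause and preserves every provision that can still be given independent effect. Paragraph 1, Paragraph 2, Paragraph 4, Paragraph 5, and Paragraph 6 remain in effect.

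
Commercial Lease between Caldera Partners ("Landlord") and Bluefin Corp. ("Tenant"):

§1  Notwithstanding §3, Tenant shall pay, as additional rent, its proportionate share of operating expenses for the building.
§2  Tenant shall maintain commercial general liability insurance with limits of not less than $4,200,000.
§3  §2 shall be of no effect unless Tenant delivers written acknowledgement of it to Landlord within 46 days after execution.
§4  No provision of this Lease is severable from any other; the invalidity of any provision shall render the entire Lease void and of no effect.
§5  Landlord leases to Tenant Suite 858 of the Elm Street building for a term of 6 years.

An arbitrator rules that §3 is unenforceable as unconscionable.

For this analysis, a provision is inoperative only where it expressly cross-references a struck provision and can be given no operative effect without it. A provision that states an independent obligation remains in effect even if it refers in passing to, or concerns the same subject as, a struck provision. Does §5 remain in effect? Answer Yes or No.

§3 is struck. No other provision's operative terms depend on §3. §4 provides that the Lease is not severable, so the invalidity of any one provision voids the entire Lease. No provision of the Lease survives. §5 is among the inoperative provisions, so the answer is no.

No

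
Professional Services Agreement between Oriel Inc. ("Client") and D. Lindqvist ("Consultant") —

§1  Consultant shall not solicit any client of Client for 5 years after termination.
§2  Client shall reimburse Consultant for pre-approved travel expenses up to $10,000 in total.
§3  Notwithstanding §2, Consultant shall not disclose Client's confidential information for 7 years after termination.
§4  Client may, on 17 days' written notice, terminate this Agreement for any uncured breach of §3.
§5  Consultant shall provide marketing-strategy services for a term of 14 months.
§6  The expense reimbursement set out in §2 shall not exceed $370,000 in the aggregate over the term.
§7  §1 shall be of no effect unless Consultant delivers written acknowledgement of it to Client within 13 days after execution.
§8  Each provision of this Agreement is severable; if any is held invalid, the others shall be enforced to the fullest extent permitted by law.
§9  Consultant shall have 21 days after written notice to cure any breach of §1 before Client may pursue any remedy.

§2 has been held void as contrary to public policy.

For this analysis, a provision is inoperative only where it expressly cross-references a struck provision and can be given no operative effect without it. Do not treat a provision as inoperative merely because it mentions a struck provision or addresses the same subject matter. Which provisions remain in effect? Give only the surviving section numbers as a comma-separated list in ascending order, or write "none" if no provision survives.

§2 is struck. §6 has no operative effect of its own apart from §2 and is therefore inoperative. Although §3 refers to §2, its operative terms do not depend on §2, so it remains in effect. Under the severability clause in §8, the remaining provisions continue in force. That leaves §1, §3, §4, §5, §7, §8, and §9 in effect.

1, 3, 4, 5, 7, 8, 9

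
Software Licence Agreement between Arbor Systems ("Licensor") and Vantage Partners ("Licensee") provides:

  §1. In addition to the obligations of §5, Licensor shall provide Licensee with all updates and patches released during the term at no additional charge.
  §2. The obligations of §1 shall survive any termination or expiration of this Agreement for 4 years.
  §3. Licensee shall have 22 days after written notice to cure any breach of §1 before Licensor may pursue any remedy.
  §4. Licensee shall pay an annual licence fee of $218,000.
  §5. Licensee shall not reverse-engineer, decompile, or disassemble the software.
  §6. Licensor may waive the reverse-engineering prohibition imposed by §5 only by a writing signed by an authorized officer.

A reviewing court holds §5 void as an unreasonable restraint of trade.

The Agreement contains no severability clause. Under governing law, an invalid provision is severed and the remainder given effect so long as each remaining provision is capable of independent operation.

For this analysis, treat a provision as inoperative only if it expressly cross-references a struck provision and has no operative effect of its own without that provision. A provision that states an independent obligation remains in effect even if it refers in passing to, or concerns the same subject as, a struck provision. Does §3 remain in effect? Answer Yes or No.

Yes

§5 is struck. §6 merely fixes the waiver condition for §5; with §5 gone it has nothing to operate on and falls away. §1 mentions §5 but its own obligation stands independently of §5, so §1 is not affected. Under the stated default rule, only provisions that cannot operate independently fall away; the rest are enforced. The provisions still in force are §1, §2, §3, and §4. §3 is among the surviving provisions, so the answer is yes.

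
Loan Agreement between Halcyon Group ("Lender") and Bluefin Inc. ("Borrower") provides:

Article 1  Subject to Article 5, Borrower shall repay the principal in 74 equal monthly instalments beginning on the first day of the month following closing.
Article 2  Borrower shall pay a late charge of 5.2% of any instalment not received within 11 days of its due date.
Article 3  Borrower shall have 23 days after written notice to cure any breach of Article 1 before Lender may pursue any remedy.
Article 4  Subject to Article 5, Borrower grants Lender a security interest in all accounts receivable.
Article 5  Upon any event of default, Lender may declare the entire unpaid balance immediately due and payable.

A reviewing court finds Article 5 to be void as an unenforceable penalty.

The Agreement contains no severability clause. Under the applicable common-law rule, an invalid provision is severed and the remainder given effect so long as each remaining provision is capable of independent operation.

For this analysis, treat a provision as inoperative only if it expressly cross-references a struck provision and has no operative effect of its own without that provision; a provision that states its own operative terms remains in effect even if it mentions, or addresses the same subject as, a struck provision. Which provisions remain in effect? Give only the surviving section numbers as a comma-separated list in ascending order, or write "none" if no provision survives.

1, 2, 3, 4

Article 5 is struck. Article 4 mentions Article 5 but its own obligation stands independently of Article 5, so Article 4 is not affected. Although Article 1 refers to Article 5, its operative terms do not depend on Article 5, so it remains in effect. Nothing else in the Agreement is defined by reference to Article 5. With no severability clause, the stated default rule severs what cannot stand and enforces each remaining provision that can operate on its own. That leaves Article 1, Article 2, Article 3, and Article 4 in effect.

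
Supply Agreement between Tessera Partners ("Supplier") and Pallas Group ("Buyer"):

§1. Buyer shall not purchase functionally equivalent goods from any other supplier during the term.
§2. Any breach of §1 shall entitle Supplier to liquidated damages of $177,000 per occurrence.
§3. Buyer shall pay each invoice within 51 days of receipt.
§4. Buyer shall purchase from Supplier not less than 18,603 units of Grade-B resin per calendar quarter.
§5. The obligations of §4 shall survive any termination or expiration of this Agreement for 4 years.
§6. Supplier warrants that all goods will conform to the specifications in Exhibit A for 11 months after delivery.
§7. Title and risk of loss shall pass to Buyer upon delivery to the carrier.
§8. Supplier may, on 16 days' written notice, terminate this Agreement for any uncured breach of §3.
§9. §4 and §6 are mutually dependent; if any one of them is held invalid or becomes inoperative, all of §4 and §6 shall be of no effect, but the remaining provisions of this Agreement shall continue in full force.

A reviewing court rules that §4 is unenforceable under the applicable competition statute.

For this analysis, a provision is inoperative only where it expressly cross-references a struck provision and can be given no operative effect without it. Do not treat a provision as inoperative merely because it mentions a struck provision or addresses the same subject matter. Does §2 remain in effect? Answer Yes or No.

Yes

§4 is struck. The only function of §5 is the survival period for §4, so it cannot stand once §4 is removed. §9 declares §4 and §6 mutually dependent; since one of them has fallen, all of them are of no effect. That brings down §6 as well. The remainder continues in force under §9. The provisions still in force are §1, §2, §3, §7, §8, and §9. §2 is among the surviving provisions, so the answer is yes.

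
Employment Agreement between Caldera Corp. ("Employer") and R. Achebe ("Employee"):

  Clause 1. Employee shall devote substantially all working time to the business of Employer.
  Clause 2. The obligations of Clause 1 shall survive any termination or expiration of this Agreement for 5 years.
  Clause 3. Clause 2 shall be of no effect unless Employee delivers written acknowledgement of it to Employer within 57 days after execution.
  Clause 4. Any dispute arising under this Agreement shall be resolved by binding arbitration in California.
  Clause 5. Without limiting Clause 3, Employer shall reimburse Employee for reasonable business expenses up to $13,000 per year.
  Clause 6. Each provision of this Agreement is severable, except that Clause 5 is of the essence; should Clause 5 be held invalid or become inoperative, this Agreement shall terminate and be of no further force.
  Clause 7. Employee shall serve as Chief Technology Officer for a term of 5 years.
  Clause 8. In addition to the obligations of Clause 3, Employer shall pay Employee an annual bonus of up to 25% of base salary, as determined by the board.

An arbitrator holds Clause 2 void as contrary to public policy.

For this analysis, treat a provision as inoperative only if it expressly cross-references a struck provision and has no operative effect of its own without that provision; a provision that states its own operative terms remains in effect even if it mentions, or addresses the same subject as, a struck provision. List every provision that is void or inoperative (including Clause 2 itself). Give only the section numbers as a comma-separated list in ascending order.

2, 3

Clause 2 is struck. Clause 3 operates only by reference to Clause 2, so it falls with Clause 2. Clause 5 mentions Clause 3 but its own obligation stands independently of Clause 3, so Clause 5 is not affected. Clause 8 mentions Clause 3 but its own obligation stands independently of Clause 3, so Clause 8 is not affected. Clause 6 makes Clause 5 an essential term, but Clause 5 is unaffected, so the severability proviso in Clause 6 preserves the remaining provisions. The provisions still in force are Clause 1, Clause 4, Clause 5, Clause 6, Clause 7, and Clause 8.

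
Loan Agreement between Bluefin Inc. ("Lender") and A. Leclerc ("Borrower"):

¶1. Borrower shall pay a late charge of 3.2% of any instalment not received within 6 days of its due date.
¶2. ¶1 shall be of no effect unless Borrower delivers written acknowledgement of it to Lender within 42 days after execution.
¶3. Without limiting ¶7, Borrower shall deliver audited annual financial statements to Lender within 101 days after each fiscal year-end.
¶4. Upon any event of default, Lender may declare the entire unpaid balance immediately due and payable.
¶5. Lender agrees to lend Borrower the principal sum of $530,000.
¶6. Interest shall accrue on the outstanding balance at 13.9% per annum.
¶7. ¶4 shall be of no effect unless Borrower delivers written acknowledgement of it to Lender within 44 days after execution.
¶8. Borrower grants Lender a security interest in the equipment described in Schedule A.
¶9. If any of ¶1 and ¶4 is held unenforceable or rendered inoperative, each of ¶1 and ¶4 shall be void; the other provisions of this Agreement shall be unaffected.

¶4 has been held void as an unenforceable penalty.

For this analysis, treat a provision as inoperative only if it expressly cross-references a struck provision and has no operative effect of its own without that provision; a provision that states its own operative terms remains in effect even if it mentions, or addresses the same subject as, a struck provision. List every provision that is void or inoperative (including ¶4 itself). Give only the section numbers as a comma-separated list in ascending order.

¶4 is struck. ¶7 has no operative effect of its own apart from ¶4 and is therefore inoperative. ¶3 mentions ¶7 but its own obligation stands independently of ¶7, so ¶3 is not affected. ¶9 declares ¶1 and ¶4 mutually dependent; since one of them has fallen, all of them are of no effect. That brings down ¶1 as well. ¶2 in turn depends solely on a provision now struck and likewise falls. The remainder continues in force under ¶9. That leaves ¶3, ¶5, ¶6, ¶8, and ¶9 in effect.

1, 2, 4, 7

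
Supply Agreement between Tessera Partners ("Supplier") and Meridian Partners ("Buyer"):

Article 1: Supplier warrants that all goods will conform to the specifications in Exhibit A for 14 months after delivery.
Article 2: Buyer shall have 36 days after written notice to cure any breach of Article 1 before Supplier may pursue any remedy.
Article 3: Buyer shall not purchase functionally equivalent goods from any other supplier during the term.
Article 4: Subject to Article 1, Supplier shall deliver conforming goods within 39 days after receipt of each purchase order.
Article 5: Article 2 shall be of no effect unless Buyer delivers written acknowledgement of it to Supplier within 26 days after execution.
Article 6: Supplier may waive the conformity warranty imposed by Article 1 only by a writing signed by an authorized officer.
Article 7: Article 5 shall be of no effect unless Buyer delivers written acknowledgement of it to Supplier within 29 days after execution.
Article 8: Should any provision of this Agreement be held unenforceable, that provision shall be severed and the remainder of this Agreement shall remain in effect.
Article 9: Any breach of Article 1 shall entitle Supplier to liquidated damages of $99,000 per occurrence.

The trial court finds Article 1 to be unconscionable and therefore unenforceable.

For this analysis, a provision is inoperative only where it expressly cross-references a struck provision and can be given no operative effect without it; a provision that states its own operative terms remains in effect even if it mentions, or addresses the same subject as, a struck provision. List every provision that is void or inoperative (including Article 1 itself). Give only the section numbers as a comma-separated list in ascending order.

1, 2, 5, 6, 7, 9

Article 1 is struck. The only function of Article 2 is the cure period for breach of Article 1, so it cannot stand once Article 1 is removed. Article 6 operates only by reference to Article 1, so it falls with Article 1. The whole of Article 9 is the liquidated-damages amount, defined by reference to Article 1, so Article 9 cannot stand once Article 1 is removed. The only function of Article 5 is the acknowledgement condition for Article 2, so it cannot stand once Article 2 is removed. Article 7 has no operative effect of its own apart from Article 5 and is therefore inoperative. Article 4 mentions Article 1 but its own obligation stands independently of Article 1, so Article 4 is not affected. Article 8 is a severability clause and preserves every provision that can still be given independent effect. The provisions still in force are Article 3, Article 4, and Article 8.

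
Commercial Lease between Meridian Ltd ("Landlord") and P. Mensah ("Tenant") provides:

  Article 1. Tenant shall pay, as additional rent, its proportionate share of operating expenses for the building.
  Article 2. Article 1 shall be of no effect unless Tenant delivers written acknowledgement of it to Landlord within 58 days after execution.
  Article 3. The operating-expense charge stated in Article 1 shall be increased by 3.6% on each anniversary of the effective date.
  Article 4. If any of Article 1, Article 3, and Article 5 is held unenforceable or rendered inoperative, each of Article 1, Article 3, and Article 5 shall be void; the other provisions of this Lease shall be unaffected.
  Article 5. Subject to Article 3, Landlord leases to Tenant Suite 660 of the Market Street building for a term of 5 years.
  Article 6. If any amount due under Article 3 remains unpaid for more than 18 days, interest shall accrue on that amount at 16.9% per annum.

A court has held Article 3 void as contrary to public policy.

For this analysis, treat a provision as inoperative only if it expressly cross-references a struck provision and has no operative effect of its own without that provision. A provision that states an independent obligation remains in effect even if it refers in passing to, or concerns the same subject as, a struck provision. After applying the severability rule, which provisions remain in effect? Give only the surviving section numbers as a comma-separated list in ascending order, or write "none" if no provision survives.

4

Article 3 is struck. Article 6 does nothing except set the default interest on the escalation of the operating-expense charge by reference to Article 3; with Article 3 gone it has no independent effect and is inoperative. Article 4 declares Article 1, Article 3, and Article 5 mutually dependent; since one of them has fallen, all of them are of no effect. That brings down Article 1 and Article 5 as well. Article 2 in turn depends solely on a provision now struck and likewise falls. The remainder continues in force under Article 4. Only Article 4 remains in effect.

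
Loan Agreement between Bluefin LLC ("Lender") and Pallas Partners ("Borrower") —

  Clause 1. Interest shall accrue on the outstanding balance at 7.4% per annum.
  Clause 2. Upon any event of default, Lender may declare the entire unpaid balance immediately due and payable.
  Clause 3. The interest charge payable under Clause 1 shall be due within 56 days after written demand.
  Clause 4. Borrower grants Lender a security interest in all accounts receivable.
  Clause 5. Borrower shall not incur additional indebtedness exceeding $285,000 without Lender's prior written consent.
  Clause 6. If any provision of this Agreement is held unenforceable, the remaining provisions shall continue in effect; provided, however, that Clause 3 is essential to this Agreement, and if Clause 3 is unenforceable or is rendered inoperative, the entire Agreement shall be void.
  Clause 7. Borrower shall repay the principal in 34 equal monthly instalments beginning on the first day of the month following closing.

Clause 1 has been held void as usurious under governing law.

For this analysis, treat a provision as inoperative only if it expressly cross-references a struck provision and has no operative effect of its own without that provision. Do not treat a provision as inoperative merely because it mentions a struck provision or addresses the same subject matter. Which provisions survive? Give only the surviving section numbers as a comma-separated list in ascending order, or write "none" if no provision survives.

none

Clause 1 is struck. Clause 3 operates only by reference to Clause 1, so it falls with Clause 1. Clause 6 makes Clause 3 an essential term, and Clause 3 has been rendered inoperative by the cascade; under Clause 6, the entire Agreement is therefore void. No provision of the Agreement survives.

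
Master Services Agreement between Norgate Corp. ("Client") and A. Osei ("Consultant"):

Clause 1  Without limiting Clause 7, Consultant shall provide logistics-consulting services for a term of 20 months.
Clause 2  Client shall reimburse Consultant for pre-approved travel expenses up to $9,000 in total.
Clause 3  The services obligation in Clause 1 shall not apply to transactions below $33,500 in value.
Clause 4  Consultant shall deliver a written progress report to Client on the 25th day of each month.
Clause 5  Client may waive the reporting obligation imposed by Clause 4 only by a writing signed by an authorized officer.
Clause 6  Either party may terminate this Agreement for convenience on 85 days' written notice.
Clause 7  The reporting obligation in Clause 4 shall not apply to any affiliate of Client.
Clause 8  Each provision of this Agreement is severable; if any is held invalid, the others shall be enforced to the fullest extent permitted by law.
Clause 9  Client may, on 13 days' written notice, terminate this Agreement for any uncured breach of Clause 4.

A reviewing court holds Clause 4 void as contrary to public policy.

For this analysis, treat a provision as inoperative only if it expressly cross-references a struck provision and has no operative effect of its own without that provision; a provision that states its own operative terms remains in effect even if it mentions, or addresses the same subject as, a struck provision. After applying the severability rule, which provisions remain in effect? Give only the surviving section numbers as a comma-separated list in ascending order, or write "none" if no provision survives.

Clause 4 is struck. The only function of Clause 5 is the waiver condition for Clause 4, so it cannot stand once Clause 4 is removed. Clause 7 has no operative effect of its own apart from Clause 4 and is therefore inoperative. Clause 9 operates only by reference to Clause 4, so it falls with Clause 4. Although Clause 1 refers to Clause 7, its operative terms do not depend on Clause 7, so it remains in effect. Under the severability clause in Clause 8, the remaining provisions continue in force. Clause 1, Clause 2, Clause 3, Clause 6, and Clause 8 remain in effect.

1, 2, 3, 6, 8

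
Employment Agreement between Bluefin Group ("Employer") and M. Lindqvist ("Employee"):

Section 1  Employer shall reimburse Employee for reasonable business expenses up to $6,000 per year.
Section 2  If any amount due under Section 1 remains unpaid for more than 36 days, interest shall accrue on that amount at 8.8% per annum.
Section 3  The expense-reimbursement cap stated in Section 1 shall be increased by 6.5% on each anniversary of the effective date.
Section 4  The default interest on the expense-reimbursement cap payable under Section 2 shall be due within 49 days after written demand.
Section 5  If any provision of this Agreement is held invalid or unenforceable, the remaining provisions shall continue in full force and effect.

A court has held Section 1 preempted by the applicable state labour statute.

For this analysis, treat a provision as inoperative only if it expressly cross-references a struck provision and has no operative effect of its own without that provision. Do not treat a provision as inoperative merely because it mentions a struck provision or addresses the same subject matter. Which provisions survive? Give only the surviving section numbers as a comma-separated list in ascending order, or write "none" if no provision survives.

5

Section 1 is struck. Section 2 operates only by reference to Section 1, so it falls with Section 1. Section 3 operates only by reference to Section 1, so it falls with Section 1. Section 4 has no operative effect of its own apart from Section 2 and is therefore inoperative. Under the severability clause in Section 5, the remaining provisions continue in force. Only Section 5 remains in effect.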